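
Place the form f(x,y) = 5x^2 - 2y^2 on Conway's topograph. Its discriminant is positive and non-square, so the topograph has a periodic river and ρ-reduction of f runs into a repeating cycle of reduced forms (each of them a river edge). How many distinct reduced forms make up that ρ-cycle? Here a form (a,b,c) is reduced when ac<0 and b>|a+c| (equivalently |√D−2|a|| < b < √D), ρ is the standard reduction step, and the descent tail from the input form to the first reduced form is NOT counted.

D = 40, ⌊√D⌋ = 6
descent: ρ → (-2,4,3)  [lands on river]
river: ρ → (3,2,-3)
river: ρ → (-3,4,2)
river: ρ → (2,4,-3)
river: ρ → (-3,2,3)
river: ρ → (3,4,-2)
ρ-cycle length = 6 (tail of 1 descent step not counted)

6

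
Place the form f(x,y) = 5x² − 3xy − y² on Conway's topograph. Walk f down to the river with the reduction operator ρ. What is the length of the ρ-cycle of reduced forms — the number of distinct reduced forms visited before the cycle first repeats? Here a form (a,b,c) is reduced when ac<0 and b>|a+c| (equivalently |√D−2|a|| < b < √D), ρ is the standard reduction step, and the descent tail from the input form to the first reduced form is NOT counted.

D = 29, ⌊√D⌋ = 5
descent: ρ → (-1,5,1)  [lands on river]
river: ρ → (1,5,-1)
ρ-cycle length = 2 (tail of 1 descent step not counted)

2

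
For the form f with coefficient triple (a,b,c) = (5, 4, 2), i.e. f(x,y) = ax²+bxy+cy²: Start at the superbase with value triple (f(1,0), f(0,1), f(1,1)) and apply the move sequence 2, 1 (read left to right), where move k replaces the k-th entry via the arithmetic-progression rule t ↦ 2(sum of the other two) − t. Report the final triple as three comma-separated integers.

start (5,2,11) = (f(1,0),f(0,1),f(1,1))
replace slot 2: 2·(5+11) − 2 = 30 → (5,30,11)
replace slot 1: 2·(30+11) − 5 = 77 → (77,30,11)

77,30,11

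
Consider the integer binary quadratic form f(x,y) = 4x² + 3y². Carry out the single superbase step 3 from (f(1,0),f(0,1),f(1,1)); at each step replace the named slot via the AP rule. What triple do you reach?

start (4,3,7) = (f(1,0),f(0,1),f(1,1))
replace slot 3: 2·(4+3) − 7 = 7 → (4,3,7)

4,3,7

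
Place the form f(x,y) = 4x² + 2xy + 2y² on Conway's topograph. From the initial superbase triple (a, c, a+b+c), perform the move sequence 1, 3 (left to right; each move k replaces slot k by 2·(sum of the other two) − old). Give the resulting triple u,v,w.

start (4,2,8) = (f(1,0),f(0,1),f(1,1))
replace slot 1: 2·(2+8) − 4 = 16 → (16,2,8)
replace slot 3: 2·(16+2) − 8 = 28 → (16,2,28)

16,2,28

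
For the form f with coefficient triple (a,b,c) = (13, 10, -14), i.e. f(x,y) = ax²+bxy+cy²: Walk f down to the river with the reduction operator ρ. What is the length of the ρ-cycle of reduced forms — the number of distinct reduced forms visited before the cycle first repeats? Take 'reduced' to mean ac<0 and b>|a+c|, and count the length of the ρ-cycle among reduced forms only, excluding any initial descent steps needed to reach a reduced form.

D = 828, ⌊√D⌋ = 28
river: ρ → (-14,18,9)
river: ρ → (9,18,-14)
river: ρ → (-14,10,13)
river: ρ → (13,16,-11)
river: ρ → (-11,28,1)
river: ρ → (1,28,-11)
river: ρ → (-11,16,13)
river: ρ → (13,10,-14)
ρ-cycle length = 8 (tail of 0 descent steps not counted)

8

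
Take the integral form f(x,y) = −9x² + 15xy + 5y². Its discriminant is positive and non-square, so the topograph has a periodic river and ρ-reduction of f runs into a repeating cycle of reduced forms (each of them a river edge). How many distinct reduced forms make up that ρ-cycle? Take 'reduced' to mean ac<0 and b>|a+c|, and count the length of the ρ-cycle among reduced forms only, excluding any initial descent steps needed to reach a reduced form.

D = 405, ⌊√D⌋ = 20
river: ρ → (5,15,-9)
river: ρ → (-9,3,11)
river: ρ → (11,19,-1)
river: ρ → (-1,19,11)
river: ρ → (11,3,-9)
river: ρ → (-9,15,5)
ρ-cycle length = 6 (tail of 0 descent steps not counted)

6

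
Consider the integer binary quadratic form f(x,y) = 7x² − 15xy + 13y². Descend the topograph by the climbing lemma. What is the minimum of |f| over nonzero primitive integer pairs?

translate: b→-1 (≡-15 mod 14), so (7,-15,13)→(7,-1,5)
flip: (7,-1,5)→(5,1,7)
reduced (well bottom): (5,1,7) with a≤c, −a<b≤a
well minimum = a = 5

5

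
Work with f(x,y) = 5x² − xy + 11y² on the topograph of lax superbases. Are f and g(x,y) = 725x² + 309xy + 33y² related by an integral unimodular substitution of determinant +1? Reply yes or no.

D₁ = -219, D₂ = -219
f: reduced (well bottom): (5,-1,11) with a≤c, −a<b≤a
g: flip: (725,309,33)→(33,-309,725)
g: translate: b→21 (≡-309 mod 66), so (33,-309,725)→(33,21,5)
g: flip: (33,21,5)→(5,-21,33)
g: translate: b→-1 (≡-21 mod 10), so (5,-21,33)→(5,-1,11)
g: reduced (well bottom): (5,-1,11) with a≤c, −a<b≤a
reduced forms (5, -1, 11) vs (5, -1, 11) ⇒ equivalent

yes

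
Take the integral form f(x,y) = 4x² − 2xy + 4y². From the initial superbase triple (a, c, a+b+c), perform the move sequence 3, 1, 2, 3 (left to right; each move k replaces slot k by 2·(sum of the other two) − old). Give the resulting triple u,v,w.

start (4,4,6) = (f(1,0),f(0,1),f(1,1))
replace slot 3: 2·(4+4) − 6 = 10 → (4,4,10)
replace slot 1: 2·(4+10) − 4 = 24 → (24,4,10)
replace slot 2: 2·(24+10) − 4 = 64 → (24,64,10)
replace slot 3: 2·(24+64) − 10 = 166 → (24,64,166)

24,64,166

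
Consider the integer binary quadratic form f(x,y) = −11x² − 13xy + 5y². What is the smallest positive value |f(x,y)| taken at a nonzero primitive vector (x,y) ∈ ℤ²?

descent: ρ → (5,13,-11)  [lands on river]
river: ρ → (-11,9,7)
river: ρ → (7,19,-1)
river: ρ → (-1,19,7)
river: ρ → (7,9,-11)
river: ρ → (-11,13,5)
river: ρ → (5,17,-5)
river: ρ → (-5,13,11)
river: ρ → (11,9,-7)
river: ρ → (-7,19,1)
river: ρ → (1,19,-7)
river: ρ → (-7,9,11)
river: ρ → (11,13,-5)
river: ρ → (-5,17,5)
closes: descent 1, river 14
min |a| on river = 1

1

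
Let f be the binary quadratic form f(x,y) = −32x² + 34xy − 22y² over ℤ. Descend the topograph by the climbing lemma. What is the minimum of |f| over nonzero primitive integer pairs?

translate: b→30 (≡-34 mod 64), so (32,-34,22)→(32,30,20)
flip: (32,30,20)→(20,-30,32)
translate: b→10 (≡-30 mod 40), so (20,-30,32)→(20,10,22)
reduced (well bottom): (20,10,22) with a≤c, −a<b≤a
well minimum |f| = |-20| = 20 (negative-definite)

20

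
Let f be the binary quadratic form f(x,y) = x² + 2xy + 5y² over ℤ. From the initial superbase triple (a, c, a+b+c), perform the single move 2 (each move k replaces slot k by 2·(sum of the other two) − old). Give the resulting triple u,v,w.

start (1,5,8) = (f(1,0),f(0,1),f(1,1))
replace slot 2: 2·(1+8) − 5 = 13 → (1,13,8)

1,13,8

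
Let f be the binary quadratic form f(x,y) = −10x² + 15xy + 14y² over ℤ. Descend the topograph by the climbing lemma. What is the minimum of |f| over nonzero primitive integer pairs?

river: ρ → (14,13,-11)
river: ρ → (-11,9,16)
river: ρ → (16,23,-4)
river: ρ → (-4,25,10)
river: ρ → (10,15,-14)
river: ρ → (-14,13,11)
river: ρ → (11,9,-16)
river: ρ → (-16,23,4)
river: ρ → (4,25,-10)
river: ρ → (-10,15,14)
closes: descent 0, river 10
min |a| on river = 4

4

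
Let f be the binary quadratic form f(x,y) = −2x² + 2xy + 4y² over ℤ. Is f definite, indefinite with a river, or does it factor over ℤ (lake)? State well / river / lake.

D = b²−4ac = 2² − 4·(-2)·4 = 36
D = 6² is a perfect square ⇒ form factors over ℤ ⇒ lakes

lake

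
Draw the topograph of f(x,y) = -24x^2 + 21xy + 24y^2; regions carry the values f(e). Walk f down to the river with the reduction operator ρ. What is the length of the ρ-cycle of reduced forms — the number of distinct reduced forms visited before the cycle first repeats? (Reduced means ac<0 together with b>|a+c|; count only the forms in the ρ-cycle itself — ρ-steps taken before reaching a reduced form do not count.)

D = 2745, ⌊√D⌋ = 52
river: ρ → (24,27,-21)
river: ρ → (-21,15,30)
river: ρ → (30,45,-6)
river: ρ → (-6,51,6)
river: ρ → (6,45,-30)
river: ρ → (-30,15,21)
river: ρ → (21,27,-24)
river: ρ → (-24,21,24)
ρ-cycle length = 8 (tail of 0 descent steps not counted)

8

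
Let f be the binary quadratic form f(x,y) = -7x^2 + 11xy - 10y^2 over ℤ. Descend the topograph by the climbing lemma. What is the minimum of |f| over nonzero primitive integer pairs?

translate: b→3 (≡-11 mod 14), so (7,-11,10)→(7,3,6)
flip: (7,3,6)→(6,-3,7)
reduced (well bottom): (6,-3,7) with a≤c, −a<b≤a
well minimum |f| = |-6| = 6 (negative-definite)

6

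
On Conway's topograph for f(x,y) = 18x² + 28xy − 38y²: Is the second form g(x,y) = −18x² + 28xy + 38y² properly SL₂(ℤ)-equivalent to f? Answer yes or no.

D₁ = 3520, D₂ = 3520
river cycle of f (length 6): (-38, 48, 8), (8, 48, -38), (-38, 28, 18), (18, 44, -22), (-22, 44, 18), (18, 28, -38)
river cycle of g (length 6): (38, 48, -8), (-8, 48, 38), (38, 28, -18), (-18, 44, 22), (22, 44, -18), (-18, 28, 38)
cycles differ ⇒ inequivalent

no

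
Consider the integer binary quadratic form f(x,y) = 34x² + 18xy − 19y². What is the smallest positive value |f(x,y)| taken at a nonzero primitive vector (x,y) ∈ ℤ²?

river: ρ → (-19,20,33)
river: ρ → (33,46,-6)
river: ρ → (-6,50,17)
river: ρ → (17,52,-3)
river: ρ → (-3,50,34)
river: ρ → (34,18,-19)
closes: descent 0, river 6
min |a| on river = 3

3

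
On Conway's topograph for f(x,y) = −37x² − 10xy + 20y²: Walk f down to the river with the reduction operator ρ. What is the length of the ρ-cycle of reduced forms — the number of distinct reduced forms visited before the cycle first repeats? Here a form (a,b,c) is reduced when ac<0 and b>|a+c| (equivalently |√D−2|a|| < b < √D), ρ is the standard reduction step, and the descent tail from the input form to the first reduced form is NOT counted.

D = 3060, ⌊√D⌋ = 55
descent: ρ → (20,50,-7)  [lands on river]
river: ρ → (-7,48,27)
river: ρ → (27,6,-28)
river: ρ → (-28,50,5)
river: ρ → (5,50,-28)
river: ρ → (-28,6,27)
river: ρ → (27,48,-7)
river: ρ → (-7,50,20)
river: ρ → (20,30,-27)
river: ρ → (-27,24,23)
river: ρ → (23,22,-28)
river: ρ → (-28,34,17)
river: ρ → (17,34,-28)
river: ρ → (-28,22,23)
river: ρ → (23,24,-27)
river: ρ → (-27,30,20)
ρ-cycle length = 16 (tail of 1 descent step not counted)

16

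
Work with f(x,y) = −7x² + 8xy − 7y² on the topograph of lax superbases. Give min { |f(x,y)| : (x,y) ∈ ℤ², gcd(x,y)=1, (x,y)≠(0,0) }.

translate: b→6 (≡-8 mod 14), so (7,-8,7)→(7,6,6)
flip: (7,6,6)→(6,-6,7)
translate: b→6 (≡-6 mod 12), so (6,-6,7)→(6,6,7)
reduced (well bottom): (6,6,7) with a≤c, −a<b≤a
well minimum |f| = |-6| = 6 (negative-definite)

6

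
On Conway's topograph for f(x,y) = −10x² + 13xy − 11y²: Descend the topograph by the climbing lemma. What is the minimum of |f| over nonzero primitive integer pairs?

translate: b→7 (≡-13 mod 20), so (10,-13,11)→(10,7,8)
flip: (10,7,8)→(8,-7,10)
reduced (well bottom): (8,-7,10) with a≤c, −a<b≤a
well minimum |f| = |-8| = 8 (negative-definite)

8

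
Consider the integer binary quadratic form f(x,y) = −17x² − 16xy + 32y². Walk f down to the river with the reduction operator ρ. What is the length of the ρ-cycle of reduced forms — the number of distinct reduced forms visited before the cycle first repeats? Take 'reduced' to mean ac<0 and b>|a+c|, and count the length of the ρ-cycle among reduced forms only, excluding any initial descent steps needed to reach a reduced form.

D = 2432, ⌊√D⌋ = 49
descent: ρ → (32,16,-17)  [lands on river]
river: ρ → (-17,18,31)
river: ρ → (31,44,-4)
river: ρ → (-4,44,31)
river: ρ → (31,18,-17)
river: ρ → (-17,16,32)
river: ρ → (32,48,-1)
river: ρ → (-1,48,32)
ρ-cycle length = 8 (tail of 1 descent step not counted)

8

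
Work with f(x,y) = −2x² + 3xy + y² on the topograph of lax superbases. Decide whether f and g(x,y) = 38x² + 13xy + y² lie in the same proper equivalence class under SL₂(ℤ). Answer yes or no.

D₁ = 17, D₂ = 17
river cycle of f (length 6): (1, 3, -2), (-2, 1, 2), (2, 3, -1), (-1, 3, 2), (2, 1, -2), (-2, 3, 1)
river cycle of g (length 6): (1, 3, -2), (-2, 1, 2), (2, 3, -1), (-1, 3, 2), (2, 1, -2), (-2, 3, 1)
cycles coincide ⇒ equivalent

yes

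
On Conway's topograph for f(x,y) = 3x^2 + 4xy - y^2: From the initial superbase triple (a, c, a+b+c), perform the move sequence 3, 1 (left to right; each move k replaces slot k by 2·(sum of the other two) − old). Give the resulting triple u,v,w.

start (3,-1,6) = (f(1,0),f(0,1),f(1,1))
replace slot 3: 2·(3+(-1)) − 6 = -2 → (3,-1,-2)
replace slot 1: 2·((-1)+(-2)) − 3 = -9 → (-9,-1,-2)

-9,-1,-2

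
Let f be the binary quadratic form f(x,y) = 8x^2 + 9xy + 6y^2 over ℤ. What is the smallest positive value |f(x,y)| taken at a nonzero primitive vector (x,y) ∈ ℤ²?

translate: b→-7 (≡9 mod 16), so (8,9,6)→(8,-7,5)
flip: (8,-7,5)→(5,7,8)
translate: b→-3 (≡7 mod 10), so (5,7,8)→(5,-3,6)
reduced (well bottom): (5,-3,6) with a≤c, −a<b≤a
well minimum = a = 5

5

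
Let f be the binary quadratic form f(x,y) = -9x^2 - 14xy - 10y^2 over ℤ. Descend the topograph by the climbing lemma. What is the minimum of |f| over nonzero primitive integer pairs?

translate: b→-4 (≡14 mod 18), so (9,14,10)→(9,-4,5)
flip: (9,-4,5)→(5,4,9)
reduced (well bottom): (5,4,9) with a≤c, −a<b≤a
well minimum |f| = |-5| = 5 (negative-definite)

5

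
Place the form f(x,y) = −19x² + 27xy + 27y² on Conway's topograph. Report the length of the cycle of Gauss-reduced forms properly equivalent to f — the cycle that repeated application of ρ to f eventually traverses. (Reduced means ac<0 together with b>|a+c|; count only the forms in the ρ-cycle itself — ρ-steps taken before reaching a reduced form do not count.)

D = 2781, ⌊√D⌋ = 52
river: ρ → (27,27,-19)
river: ρ → (-19,49,5)
river: ρ → (5,51,-9)
river: ρ → (-9,39,35)
river: ρ → (35,31,-13)
river: ρ → (-13,47,11)
river: ρ → (11,41,-25)
river: ρ → (-25,9,27)
river: ρ → (27,45,-7)
river: ρ → (-7,39,45)
river: ρ → (45,51,-1)
river: ρ → (-1,51,45)
river: ρ → (45,39,-7)
river: ρ → (-7,45,27)
river: ρ → (27,9,-25)
river: ρ → (-25,41,11)
river: ρ → (11,47,-13)
river: ρ → (-13,31,35)
river: ρ → (35,39,-9)
river: ρ → (-9,51,5)
river: ρ → (5,49,-19)
river: ρ → (-19,27,27)
ρ-cycle length = 22 (tail of 0 descent steps not counted)

22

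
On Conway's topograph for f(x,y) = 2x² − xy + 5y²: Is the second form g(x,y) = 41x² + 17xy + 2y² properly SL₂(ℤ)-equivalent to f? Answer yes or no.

D₁ = -39, D₂ = -39
f: reduced (well bottom): (2,-1,5) with a≤c, −a<b≤a
g: flip: (41,17,2)→(2,-17,41)
g: translate: b→-1 (≡-17 mod 4), so (2,-17,41)→(2,-1,5)
g: reduced (well bottom): (2,-1,5) with a≤c, −a<b≤a
reduced forms (2, -1, 5) vs (2, -1, 5) ⇒ equivalent

yes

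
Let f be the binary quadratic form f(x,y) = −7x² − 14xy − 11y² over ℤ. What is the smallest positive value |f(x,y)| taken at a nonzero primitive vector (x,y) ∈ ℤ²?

translate: b→0 (≡14 mod 14), so (7,14,11)→(7,0,4)
flip: (7,0,4)→(4,0,7)
reduced (well bottom): (4,0,7) with a≤c, −a<b≤a
well minimum |f| = |-4| = 4 (negative-definite)

4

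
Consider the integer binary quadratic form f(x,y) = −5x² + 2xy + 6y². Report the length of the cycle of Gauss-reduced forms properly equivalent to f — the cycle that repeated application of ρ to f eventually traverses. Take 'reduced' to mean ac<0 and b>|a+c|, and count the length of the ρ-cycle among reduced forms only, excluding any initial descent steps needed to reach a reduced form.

D = 124, ⌊√D⌋ = 11
river: ρ → (6,10,-1)
river: ρ → (-1,10,6)
river: ρ → (6,2,-5)
river: ρ → (-5,8,3)
river: ρ → (3,10,-2)
river: ρ → (-2,10,3)
river: ρ → (3,8,-5)
river: ρ → (-5,2,6)
ρ-cycle length = 8 (tail of 0 descent steps not counted)

8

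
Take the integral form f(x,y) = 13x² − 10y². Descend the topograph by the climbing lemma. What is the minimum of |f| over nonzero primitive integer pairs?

descent: ρ → (-10,20,3)  [lands on river]
river: ρ → (3,22,-3)
river: ρ → (-3,20,10)
river: ρ → (10,20,-3)
river: ρ → (-3,22,3)
river: ρ → (3,20,-10)
closes: descent 1, river 6
min |a| on river = 3

3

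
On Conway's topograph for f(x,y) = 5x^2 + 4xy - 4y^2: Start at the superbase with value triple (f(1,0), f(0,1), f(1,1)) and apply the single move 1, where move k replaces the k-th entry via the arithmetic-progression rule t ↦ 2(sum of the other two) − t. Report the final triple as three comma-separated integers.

start (5,-4,5) = (f(1,0),f(0,1),f(1,1))
replace slot 1: 2·((-4)+5) − 5 = -3 → (-3,-4,5)

-3,-4,5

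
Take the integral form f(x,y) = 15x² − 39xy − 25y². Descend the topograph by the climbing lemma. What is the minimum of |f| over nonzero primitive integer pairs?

descent: ρ → (-25,39,15)  [lands on river]
river: ρ → (15,51,-7)
river: ρ → (-7,47,29)
river: ρ → (29,11,-25)
closes: descent 1, river 4
min |a| on river = 7

7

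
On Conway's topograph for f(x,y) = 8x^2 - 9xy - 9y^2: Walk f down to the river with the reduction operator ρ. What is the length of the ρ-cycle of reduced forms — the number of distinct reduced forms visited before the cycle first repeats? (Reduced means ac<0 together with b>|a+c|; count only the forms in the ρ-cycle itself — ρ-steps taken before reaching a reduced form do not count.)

D = 369, ⌊√D⌋ = 19
descent: ρ → (-9,9,8)  [lands on river]
river: ρ → (8,7,-10)
river: ρ → (-10,13,5)
river: ρ → (5,17,-4)
river: ρ → (-4,15,9)
river: ρ → (9,3,-10)
river: ρ → (-10,17,2)
river: ρ → (2,19,-1)
river: ρ → (-1,19,2)
river: ρ → (2,17,-10)
river: ρ → (-10,3,9)
river: ρ → (9,15,-4)
river: ρ → (-4,17,5)
river: ρ → (5,13,-10)
river: ρ → (-10,7,8)
river: ρ → (8,9,-9)
ρ-cycle length = 16 (tail of 1 descent step not counted)

16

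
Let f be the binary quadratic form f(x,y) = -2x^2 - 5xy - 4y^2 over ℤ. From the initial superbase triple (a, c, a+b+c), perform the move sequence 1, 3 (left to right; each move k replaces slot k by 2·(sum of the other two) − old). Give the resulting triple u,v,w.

start (-2,-4,-11) = (f(1,0),f(0,1),f(1,1))
replace slot 1: 2·((-4)+(-11)) − (-2) = -28 → (-28,-4,-11)
replace slot 3: 2·((-28)+(-4)) − (-11) = -53 → (-28,-4,-53)

-28,-4,-53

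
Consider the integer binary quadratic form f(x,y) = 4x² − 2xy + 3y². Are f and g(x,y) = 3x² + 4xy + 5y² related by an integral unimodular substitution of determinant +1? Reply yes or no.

D₁ = -44, D₂ = -44
f: flip: (4,-2,3)→(3,2,4)
f: reduced (well bottom): (3,2,4) with a≤c, −a<b≤a
g: translate: b→-2 (≡4 mod 6), so (3,4,5)→(3,-2,4)
g: reduced (well bottom): (3,-2,4) with a≤c, −a<b≤a
reduced forms (3, 2, 4) vs (3, -2, 4) ⇒ inequivalent

no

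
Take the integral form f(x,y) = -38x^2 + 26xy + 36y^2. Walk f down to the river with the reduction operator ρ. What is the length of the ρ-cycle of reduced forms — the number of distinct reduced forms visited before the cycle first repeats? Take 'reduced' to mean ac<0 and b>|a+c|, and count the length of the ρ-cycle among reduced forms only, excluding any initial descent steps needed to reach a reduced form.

D = 6148, ⌊√D⌋ = 78
river: ρ → (36,46,-28)
river: ρ → (-28,66,16)
river: ρ → (16,62,-36)
river: ρ → (-36,10,42)
river: ρ → (42,74,-4)
river: ρ → (-4,78,4)
river: ρ → (4,74,-42)
river: ρ → (-42,10,36)
river: ρ → (36,62,-16)
river: ρ → (-16,66,28)
river: ρ → (28,46,-36)
river: ρ → (-36,26,38)
river: ρ → (38,50,-24)
river: ρ → (-24,46,42)
river: ρ → (42,38,-28)
river: ρ → (-28,74,6)
river: ρ → (6,70,-52)
river: ρ → (-52,34,24)
river: ρ → (24,62,-24)
river: ρ → (-24,34,52)
river: ρ → (52,70,-6)
river: ρ → (-6,74,28)
river: ρ → (28,38,-42)
river: ρ → (-42,46,24)
river: ρ → (24,50,-38)
river: ρ → (-38,26,36)
ρ-cycle length = 26 (tail of 0 descent steps not counted)

26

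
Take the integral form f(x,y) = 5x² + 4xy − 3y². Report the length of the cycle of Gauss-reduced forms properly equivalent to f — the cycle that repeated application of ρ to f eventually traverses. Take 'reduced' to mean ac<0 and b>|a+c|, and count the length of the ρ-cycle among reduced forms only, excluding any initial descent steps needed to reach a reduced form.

D = 76, ⌊√D⌋ = 8
river: ρ → (-3,8,1)
river: ρ → (1,8,-3)
river: ρ → (-3,4,5)
river: ρ → (5,6,-2)
river: ρ → (-2,6,5)
river: ρ → (5,4,-3)
ρ-cycle length = 6 (tail of 0 descent steps not counted)

6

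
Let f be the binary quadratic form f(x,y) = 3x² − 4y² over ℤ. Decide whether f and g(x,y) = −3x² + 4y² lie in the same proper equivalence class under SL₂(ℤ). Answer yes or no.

D₁ = 48, D₂ = 48
river cycle of f (length 2): (3, 6, -1), (-1, 6, 3)
river cycle of g (length 2): (-3, 6, 1), (1, 6, -3)
cycles differ ⇒ inequivalent

no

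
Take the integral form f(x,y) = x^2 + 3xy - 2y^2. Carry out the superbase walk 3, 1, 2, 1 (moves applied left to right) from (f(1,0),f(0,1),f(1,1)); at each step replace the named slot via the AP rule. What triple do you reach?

start (1,-2,2) = (f(1,0),f(0,1),f(1,1))
replace slot 3: 2·(1+(-2)) − 2 = -4 → (1,-2,-4)
replace slot 1: 2·((-2)+(-4)) − 1 = -13 → (-13,-2,-4)
replace slot 2: 2·((-13)+(-4)) − (-2) = -32 → (-13,-32,-4)
replace slot 1: 2·((-32)+(-4)) − (-13) = -59 → (-59,-32,-4)

-59,-32,-4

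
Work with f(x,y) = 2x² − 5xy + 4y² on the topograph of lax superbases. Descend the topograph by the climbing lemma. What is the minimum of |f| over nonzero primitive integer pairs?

translate: b→-1 (≡-5 mod 4), so (2,-5,4)→(2,-1,1)
flip: (2,-1,1)→(1,1,2)
reduced (well bottom): (1,1,2) with a≤c, −a<b≤a
well minimum = a = 1

1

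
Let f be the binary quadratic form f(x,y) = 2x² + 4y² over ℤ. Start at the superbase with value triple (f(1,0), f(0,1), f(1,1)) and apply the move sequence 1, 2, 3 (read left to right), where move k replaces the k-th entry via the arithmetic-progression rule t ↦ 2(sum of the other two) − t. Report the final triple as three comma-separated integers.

start (2,4,6) = (f(1,0),f(0,1),f(1,1))
replace slot 1: 2·(4+6) − 2 = 18 → (18,4,6)
replace slot 2: 2·(18+6) − 4 = 44 → (18,44,6)
replace slot 3: 2·(18+44) − 6 = 118 → (18,44,118)

18,44,118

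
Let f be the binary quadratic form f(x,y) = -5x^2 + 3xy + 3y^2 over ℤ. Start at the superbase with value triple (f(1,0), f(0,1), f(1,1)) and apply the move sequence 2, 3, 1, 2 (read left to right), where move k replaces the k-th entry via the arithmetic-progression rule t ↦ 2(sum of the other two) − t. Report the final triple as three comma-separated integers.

start (-5,3,1) = (f(1,0),f(0,1),f(1,1))
replace slot 2: 2·((-5)+1) − 3 = -11 → (-5,-11,1)
replace slot 3: 2·((-5)+(-11)) − 1 = -33 → (-5,-11,-33)
replace slot 1: 2·((-11)+(-33)) − (-5) = -83 → (-83,-11,-33)
replace slot 2: 2·((-83)+(-33)) − (-11) = -221 → (-83,-221,-33)

-83,-221,-33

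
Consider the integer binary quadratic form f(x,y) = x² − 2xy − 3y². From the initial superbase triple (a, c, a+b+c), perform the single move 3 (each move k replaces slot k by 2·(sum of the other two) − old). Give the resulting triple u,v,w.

start (1,-3,-4) = (f(1,0),f(0,1),f(1,1))
replace slot 3: 2·(1+(-3)) − (-4) = 0 → (1,-3,0)

1,-3,0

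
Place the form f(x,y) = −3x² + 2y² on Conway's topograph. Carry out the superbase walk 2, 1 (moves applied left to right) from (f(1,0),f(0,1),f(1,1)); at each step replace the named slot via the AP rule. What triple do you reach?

start (-3,2,-1) = (f(1,0),f(0,1),f(1,1))
replace slot 2: 2·((-3)+(-1)) − 2 = -10 → (-3,-10,-1)
replace slot 1: 2·((-10)+(-1)) − (-3) = -19 → (-19,-10,-1)

-19,-10,-1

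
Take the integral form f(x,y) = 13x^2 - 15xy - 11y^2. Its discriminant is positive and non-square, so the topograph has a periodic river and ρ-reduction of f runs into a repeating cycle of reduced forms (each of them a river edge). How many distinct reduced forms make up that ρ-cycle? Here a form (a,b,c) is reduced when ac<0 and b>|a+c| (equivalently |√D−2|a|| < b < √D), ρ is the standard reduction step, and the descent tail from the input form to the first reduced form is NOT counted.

D = 797, ⌊√D⌋ = 28
descent: ρ → (-11,15,13)  [lands on river]
river: ρ → (13,11,-13)
river: ρ → (-13,15,11)
river: ρ → (11,7,-17)
river: ρ → (-17,27,1)
river: ρ → (1,27,-17)
river: ρ → (-17,7,11)
river: ρ → (11,15,-13)
river: ρ → (-13,11,13)
river: ρ → (13,15,-11)
river: ρ → (-11,7,17)
river: ρ → (17,27,-1)
river: ρ → (-1,27,17)
river: ρ → (17,7,-11)
ρ-cycle length = 14 (tail of 1 descent step not counted)

14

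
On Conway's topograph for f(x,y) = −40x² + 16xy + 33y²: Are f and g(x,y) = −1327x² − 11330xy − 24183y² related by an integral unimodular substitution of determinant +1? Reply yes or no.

D₁ = 5536, D₂ = 5536
river cycle of f (length 14): (33, 50, -23), (-23, 42, 41), (41, 40, -24), (-24, 56, 25), (25, 44, -36), (-36, 28, 33), (33, 38, -31), (-31, 24, 40), (40, 56, -15), (-15, 64, 24), … (4 more)
river cycle of g (length 14): (9, 64, -40), (-40, 16, 33), (33, 50, -23), (-23, 42, 41), (41, 40, -24), (-24, 56, 25), (25, 44, -36), (-36, 28, 33), (33, 38, -31), (-31, 24, 40), … (4 more)
cycles coincide ⇒ equivalent

yes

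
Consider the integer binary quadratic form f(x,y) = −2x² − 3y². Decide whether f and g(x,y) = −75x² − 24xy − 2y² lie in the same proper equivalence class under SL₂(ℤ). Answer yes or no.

D₁ = -24, D₂ = -24
f is negative-definite; reduce −f:
−f: reduced (well bottom): (2,0,3) with a≤c, −a<b≤a
flip sign back: reduced form of f is (-2,0,-3)
g is negative-definite; reduce −g:
−g: flip: (75,24,2)→(2,-24,75)
−g: translate: b→0 (≡-24 mod 4), so (2,-24,75)→(2,0,3)
−g: reduced (well bottom): (2,0,3) with a≤c, −a<b≤a
flip sign back: reduced form of g is (-2,0,-3)
reduced forms (-2, 0, -3) vs (-2, 0, -3) ⇒ equivalent

yes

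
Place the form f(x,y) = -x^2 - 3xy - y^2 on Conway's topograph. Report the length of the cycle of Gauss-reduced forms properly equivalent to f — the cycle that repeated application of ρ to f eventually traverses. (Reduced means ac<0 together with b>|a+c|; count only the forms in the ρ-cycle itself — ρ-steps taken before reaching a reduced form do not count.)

D = 5, ⌊√D⌋ = 2
descent: ρ → (-1,1,1)  [lands on river]
river: ρ → (1,1,-1)
ρ-cycle length = 2 (tail of 1 descent step not counted)

2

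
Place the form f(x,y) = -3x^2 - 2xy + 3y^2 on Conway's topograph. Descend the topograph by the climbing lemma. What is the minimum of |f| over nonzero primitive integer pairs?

descent: ρ → (3,2,-3)  [lands on river]
river: ρ → (-3,4,2)
river: ρ → (2,4,-3)
river: ρ → (-3,2,3)
river: ρ → (3,4,-2)
river: ρ → (-2,4,3)
closes: descent 1, river 6
min |a| on river = 2

2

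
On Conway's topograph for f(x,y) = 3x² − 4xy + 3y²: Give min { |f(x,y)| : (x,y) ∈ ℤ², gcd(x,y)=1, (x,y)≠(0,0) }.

translate: b→2 (≡-4 mod 6), so (3,-4,3)→(3,2,2)
flip: (3,2,2)→(2,-2,3)
translate: b→2 (≡-2 mod 4), so (2,-2,3)→(2,2,3)
reduced (well bottom): (2,2,3) with a≤c, −a<b≤a
well minimum = a = 2

2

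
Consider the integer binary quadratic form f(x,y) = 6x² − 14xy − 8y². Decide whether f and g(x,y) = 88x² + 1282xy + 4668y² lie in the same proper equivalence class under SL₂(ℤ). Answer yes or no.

D₁ = 388, D₂ = 388
river cycle of f (length 18): (-8, 14, 6), (6, 10, -12), (-12, 14, 4), (4, 18, -4), (-4, 14, 12), (12, 10, -6), (-6, 14, 8), (8, 18, -2), (-2, 18, 8), (8, 14, -6), … (8 more)
river cycle of g (length 18): (6, 10, -12), (-12, 14, 4), (4, 18, -4), (-4, 14, 12), (12, 10, -6), (-6, 14, 8), (8, 18, -2), (-2, 18, 8), (8, 14, -6), (-6, 10, 12), … (8 more)
cycles coincide ⇒ equivalent

yes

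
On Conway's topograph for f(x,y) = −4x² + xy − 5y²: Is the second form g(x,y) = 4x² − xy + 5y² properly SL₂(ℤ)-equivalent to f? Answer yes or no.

D₁ = -79, D₂ = -79
f is negative-definite; reduce −f:
−f: reduced (well bottom): (4,-1,5) with a≤c, −a<b≤a
flip sign back: reduced form of f is (-4,1,-5)
g: reduced (well bottom): (4,-1,5) with a≤c, −a<b≤a
reduced forms (-4, 1, -5) vs (4, -1, 5) ⇒ inequivalent

no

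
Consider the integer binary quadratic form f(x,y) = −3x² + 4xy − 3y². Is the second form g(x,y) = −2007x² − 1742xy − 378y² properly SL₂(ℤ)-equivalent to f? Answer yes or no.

D₁ = -20, D₂ = -20
f is negative-definite; reduce −f:
−f: translate: b→2 (≡-4 mod 6), so (3,-4,3)→(3,2,2)
−f: flip: (3,2,2)→(2,-2,3)
−f: translate: b→2 (≡-2 mod 4), so (2,-2,3)→(2,2,3)
−f: reduced (well bottom): (2,2,3) with a≤c, −a<b≤a
flip sign back: reduced form of f is (-2,-2,-3)
g is negative-definite; reduce −g:
−g: flip: (2007,1742,378)→(378,-1742,2007)
−g: translate: b→-230 (≡-1742 mod 756), so (378,-1742,2007)→(378,-230,35)
−g: flip: (378,-230,35)→(35,230,378)
−g: translate: b→20 (≡230 mod 70), so (35,230,378)→(35,20,3)
−g: flip: (35,20,3)→(3,-20,35)
−g: translate: b→-2 (≡-20 mod 6), so (3,-20,35)→(3,-2,2)
−g: flip: (3,-2,2)→(2,2,3)
−g: reduced (well bottom): (2,2,3) with a≤c, −a<b≤a
flip sign back: reduced form of g is (-2,-2,-3)
reduced forms (-2, -2, -3) vs (-2, -2, -3) ⇒ equivalent

yes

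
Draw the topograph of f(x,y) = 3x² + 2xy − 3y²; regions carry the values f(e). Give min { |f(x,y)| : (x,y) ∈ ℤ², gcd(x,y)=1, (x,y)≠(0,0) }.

river: ρ → (-3,4,2)
river: ρ → (2,4,-3)
river: ρ → (-3,2,3)
river: ρ → (3,4,-2)
river: ρ → (-2,4,3)
river: ρ → (3,2,-3)
closes: descent 0, river 6
min |a| on river = 2

2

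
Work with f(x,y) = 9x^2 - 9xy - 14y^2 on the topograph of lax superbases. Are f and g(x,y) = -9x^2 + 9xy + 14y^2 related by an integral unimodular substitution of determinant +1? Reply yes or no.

D₁ = 585, D₂ = 585
river cycle of f (length 12): (-14, 9, 9), (9, 9, -14), (-14, 19, 4), (4, 21, -9), (-9, 15, 10), (10, 5, -14), (-14, 23, 1), (1, 23, -14), (-14, 5, 10), (10, 15, -9), … (2 more)
river cycle of g (length 12): (14, 19, -4), (-4, 21, 9), (9, 15, -10), (-10, 5, 14), (14, 23, -1), (-1, 23, 14), (14, 5, -10), (-10, 15, 9), (9, 21, -4), (-4, 19, 14), … (2 more)
cycles differ ⇒ inequivalent

no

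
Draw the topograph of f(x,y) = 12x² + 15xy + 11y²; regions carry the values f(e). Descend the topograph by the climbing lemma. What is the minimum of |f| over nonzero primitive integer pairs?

translate: b→-9 (≡15 mod 24), so (12,15,11)→(12,-9,8)
flip: (12,-9,8)→(8,9,12)
translate: b→-7 (≡9 mod 16), so (8,9,12)→(8,-7,11)
reduced (well bottom): (8,-7,11) with a≤c, −a<b≤a
well minimum = a = 8

8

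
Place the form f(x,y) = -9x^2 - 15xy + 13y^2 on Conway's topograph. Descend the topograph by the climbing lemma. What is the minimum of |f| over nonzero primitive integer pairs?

descent: ρ → (13,15,-9)  [lands on river]
river: ρ → (-9,21,7)
river: ρ → (7,21,-9)
river: ρ → (-9,15,13)
river: ρ → (13,11,-11)
river: ρ → (-11,11,13)
closes: descent 1, river 6
min |a| on river = 7

7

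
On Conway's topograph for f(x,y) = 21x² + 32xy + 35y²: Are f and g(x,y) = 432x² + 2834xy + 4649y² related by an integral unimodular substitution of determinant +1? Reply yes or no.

D₁ = -1916, D₂ = -1916
f: translate: b→-10 (≡32 mod 42), so (21,32,35)→(21,-10,24)
f: reduced (well bottom): (21,-10,24) with a≤c, −a<b≤a
g: translate: b→242 (≡2834 mod 864), so (432,2834,4649)→(432,242,35)
g: flip: (432,242,35)→(35,-242,432)
g: translate: b→-32 (≡-242 mod 70), so (35,-242,432)→(35,-32,21)
g: flip: (35,-32,21)→(21,32,35)
g: translate: b→-10 (≡32 mod 42), so (21,32,35)→(21,-10,24)
g: reduced (well bottom): (21,-10,24) with a≤c, −a<b≤a
reduced forms (21, -10, 24) vs (21, -10, 24) ⇒ equivalent

yes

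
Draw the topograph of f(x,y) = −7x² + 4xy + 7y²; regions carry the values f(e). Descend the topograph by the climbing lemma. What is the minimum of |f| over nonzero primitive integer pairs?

river: ρ → (7,10,-4)
river: ρ → (-4,14,1)
river: ρ → (1,14,-4)
river: ρ → (-4,10,7)
river: ρ → (7,4,-7)
river: ρ → (-7,10,4)
river: ρ → (4,14,-1)
river: ρ → (-1,14,4)
river: ρ → (4,10,-7)
river: ρ → (-7,4,7)
closes: descent 0, river 10
min |a| on river = 1

1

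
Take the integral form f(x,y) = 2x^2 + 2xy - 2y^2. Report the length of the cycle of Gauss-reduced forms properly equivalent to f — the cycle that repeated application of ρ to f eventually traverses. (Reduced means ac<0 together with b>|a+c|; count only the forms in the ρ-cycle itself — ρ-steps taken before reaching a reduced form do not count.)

D = 20, ⌊√D⌋ = 4
river: ρ → (-2,2,2)
river: ρ → (2,2,-2)
ρ-cycle length = 2 (tail of 0 descent steps not counted)

2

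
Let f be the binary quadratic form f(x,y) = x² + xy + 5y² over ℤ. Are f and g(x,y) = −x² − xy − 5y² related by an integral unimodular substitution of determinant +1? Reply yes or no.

D₁ = -19, D₂ = -19
f: reduced (well bottom): (1,1,5) with a≤c, −a<b≤a
g is negative-definite; reduce −g:
−g: reduced (well bottom): (1,1,5) with a≤c, −a<b≤a
flip sign back: reduced form of g is (-1,-1,-5)
reduced forms (1, 1, 5) vs (-1, -1, -5) ⇒ inequivalent

no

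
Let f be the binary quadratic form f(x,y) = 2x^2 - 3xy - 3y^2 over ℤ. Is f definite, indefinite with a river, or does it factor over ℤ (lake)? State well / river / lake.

D = b²−4ac = (-3)² − 4·2·(-3) = 33
D > 0 non-square ⇒ indefinite ⇒ periodic river

river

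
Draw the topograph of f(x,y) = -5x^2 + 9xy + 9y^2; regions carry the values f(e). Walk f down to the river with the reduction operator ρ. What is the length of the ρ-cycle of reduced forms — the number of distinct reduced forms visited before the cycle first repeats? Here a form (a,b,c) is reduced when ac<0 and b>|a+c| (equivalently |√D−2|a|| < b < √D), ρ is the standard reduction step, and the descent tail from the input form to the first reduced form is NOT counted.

D = 261, ⌊√D⌋ = 16
river: ρ → (9,9,-5)
river: ρ → (-5,11,7)
river: ρ → (7,3,-9)
river: ρ → (-9,15,1)
river: ρ → (1,15,-9)
river: ρ → (-9,3,7)
river: ρ → (7,11,-5)
river: ρ → (-5,9,9)
ρ-cycle length = 8 (tail of 0 descent steps not counted)

8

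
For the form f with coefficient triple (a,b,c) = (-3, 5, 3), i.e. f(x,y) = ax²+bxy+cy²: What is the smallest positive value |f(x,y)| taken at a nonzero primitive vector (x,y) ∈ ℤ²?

river: ρ → (3,7,-1)
river: ρ → (-1,7,3)
river: ρ → (3,5,-3)
river: ρ → (-3,7,1)
river: ρ → (1,7,-3)
river: ρ → (-3,5,3)
closes: descent 0, river 6
min |a| on river = 1

1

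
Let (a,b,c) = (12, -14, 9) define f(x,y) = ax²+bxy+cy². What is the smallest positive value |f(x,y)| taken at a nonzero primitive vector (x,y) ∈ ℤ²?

translate: b→10 (≡-14 mod 24), so (12,-14,9)→(12,10,7)
flip: (12,10,7)→(7,-10,12)
translate: b→4 (≡-10 mod 14), so (7,-10,12)→(7,4,9)
reduced (well bottom): (7,4,9) with a≤c, −a<b≤a
well minimum = a = 7

7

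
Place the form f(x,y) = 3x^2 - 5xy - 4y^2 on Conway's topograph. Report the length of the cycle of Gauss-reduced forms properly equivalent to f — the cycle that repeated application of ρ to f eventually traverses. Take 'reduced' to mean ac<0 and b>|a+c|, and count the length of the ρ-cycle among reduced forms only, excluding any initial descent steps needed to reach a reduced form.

D = 73, ⌊√D⌋ = 8
descent: ρ → (-4,5,3)  [lands on river]
river: ρ → (3,7,-2)
river: ρ → (-2,5,6)
river: ρ → (6,7,-1)
river: ρ → (-1,7,6)
river: ρ → (6,5,-2)
river: ρ → (-2,7,3)
river: ρ → (3,5,-4)
river: ρ → (-4,3,4)
river: ρ → (4,5,-3)
river: ρ → (-3,7,2)
river: ρ → (2,5,-6)
river: ρ → (-6,7,1)
river: ρ → (1,7,-6)
river: ρ → (-6,5,2)
river: ρ → (2,7,-3)
river: ρ → (-3,5,4)
river: ρ → (4,3,-4)
ρ-cycle length = 18 (tail of 1 descent step not counted)

18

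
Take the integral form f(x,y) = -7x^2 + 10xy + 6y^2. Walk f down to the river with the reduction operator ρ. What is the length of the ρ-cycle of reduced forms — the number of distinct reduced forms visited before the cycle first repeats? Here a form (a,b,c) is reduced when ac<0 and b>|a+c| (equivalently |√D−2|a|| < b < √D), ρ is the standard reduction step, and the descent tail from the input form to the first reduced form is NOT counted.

D = 268, ⌊√D⌋ = 16
river: ρ → (6,14,-3)
river: ρ → (-3,16,1)
river: ρ → (1,16,-3)
river: ρ → (-3,14,6)
river: ρ → (6,10,-7)
river: ρ → (-7,4,9)
river: ρ → (9,14,-2)
river: ρ → (-2,14,9)
river: ρ → (9,4,-7)
river: ρ → (-7,10,6)
ρ-cycle length = 10 (tail of 0 descent steps not counted)

10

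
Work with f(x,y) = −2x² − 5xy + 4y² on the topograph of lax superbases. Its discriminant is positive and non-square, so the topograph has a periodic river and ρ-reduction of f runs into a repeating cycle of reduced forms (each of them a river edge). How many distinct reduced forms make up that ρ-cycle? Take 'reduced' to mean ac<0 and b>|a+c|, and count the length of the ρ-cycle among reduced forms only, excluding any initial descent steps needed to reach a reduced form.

D = 57, ⌊√D⌋ = 7
descent: ρ → (4,5,-2)  [lands on river]
river: ρ → (-2,7,1)
river: ρ → (1,7,-2)
river: ρ → (-2,5,4)
river: ρ → (4,3,-3)
river: ρ → (-3,3,4)
ρ-cycle length = 6 (tail of 1 descent step not counted)

6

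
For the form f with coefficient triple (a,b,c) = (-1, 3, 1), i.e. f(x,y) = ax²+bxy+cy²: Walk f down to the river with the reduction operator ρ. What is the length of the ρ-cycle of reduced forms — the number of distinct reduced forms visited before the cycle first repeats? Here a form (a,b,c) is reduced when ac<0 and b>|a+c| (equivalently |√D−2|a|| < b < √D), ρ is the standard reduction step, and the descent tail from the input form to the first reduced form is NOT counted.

D = 13, ⌊√D⌋ = 3
river: ρ → (1,3,-1)
river: ρ → (-1,3,1)
ρ-cycle length = 2 (tail of 0 descent steps not counted)

2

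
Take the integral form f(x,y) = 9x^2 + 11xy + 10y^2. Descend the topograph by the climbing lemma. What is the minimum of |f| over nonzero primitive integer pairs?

translate: b→-7 (≡11 mod 18), so (9,11,10)→(9,-7,8)
flip: (9,-7,8)→(8,7,9)
reduced (well bottom): (8,7,9) with a≤c, −a<b≤a
well minimum = a = 8

8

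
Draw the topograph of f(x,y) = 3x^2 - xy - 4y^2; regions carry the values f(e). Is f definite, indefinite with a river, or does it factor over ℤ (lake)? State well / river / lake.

D = b²−4ac = (-1)² − 4·3·(-4) = 49
D = 7² is a perfect square ⇒ form factors over ℤ ⇒ lakes

lake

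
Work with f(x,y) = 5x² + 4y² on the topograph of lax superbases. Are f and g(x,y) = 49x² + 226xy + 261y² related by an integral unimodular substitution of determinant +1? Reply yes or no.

D₁ = -80, D₂ = -80
f: flip: (5,0,4)→(4,0,5)
f: reduced (well bottom): (4,0,5) with a≤c, −a<b≤a
g: translate: b→30 (≡226 mod 98), so (49,226,261)→(49,30,5)
g: flip: (49,30,5)→(5,-30,49)
g: translate: b→0 (≡-30 mod 10), so (5,-30,49)→(5,0,4)
g: flip: (5,0,4)→(4,0,5)
g: reduced (well bottom): (4,0,5) with a≤c, −a<b≤a
reduced forms (4, 0, 5) vs (4, 0, 5) ⇒ equivalent

yes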